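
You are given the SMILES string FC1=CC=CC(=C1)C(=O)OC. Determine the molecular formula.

C8H7FO2

Walk through each heavy atom and fill implicit hydrogens from standard valence (C 4, N 3, O 2, S 2, halogen 1):
  atom 1: F (halogen, monovalent) → 0 H
  atom 2: C, bond orders sum to 4 (valence 4) → 0 H
  atom 3: C, bond orders sum to 3 (valence 4) → 1 H
  atom 4: C, bond orders sum to 3 (valence 4) → 1 H
  atom 5: C, bond orders sum to 3 (valence 4) → 1 H
  atom 6: C, bond orders sum to 4 (valence 4) → 0 H
  atom 7: C, bond orders sum to 3 (valence 4) → 1 H
  atom 8: C, bond orders sum to 4 (valence 4) → 0 H
  atom 9: O, bond orders sum to 2 (valence 2) → 0 H
  atom 10: O, bond orders sum to 2 (valence 2) → 0 H
  atom 11: C, bond orders sum to 1 (valence 4) → 3 H
Totals → C:8, H:7, F:1, O:2.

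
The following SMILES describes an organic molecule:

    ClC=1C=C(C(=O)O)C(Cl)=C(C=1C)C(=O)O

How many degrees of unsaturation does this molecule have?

6

Molecular formula: C9H6Cl2O4.
DoU = (2C + 2 + N − H − X) / 2, where X is the halogen count and O/S are ignored.
    = (2·9 + 2 + 0 − 6 − 2) / 2 = 12 / 2 = 6.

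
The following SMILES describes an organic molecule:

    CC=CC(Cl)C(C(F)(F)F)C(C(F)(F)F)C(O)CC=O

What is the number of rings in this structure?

In SMILES, each pair of matching ring-closure digits denotes one ring-closing bond; the number of such bonds equals the number of independent rings.
Ring-closure bonds here: 0.

0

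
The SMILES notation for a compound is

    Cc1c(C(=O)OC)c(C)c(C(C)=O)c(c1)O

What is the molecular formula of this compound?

Walk through each heavy atom and fill implicit hydrogens from standard valence (C 4, N 3, O 2, S 2, halogen 1); for lowercase aromatic atoms, an aromatic c carries 1 H when it has two neighbours and 0 H with three, and aromatic n carries 0 H:
  atom 1: C, bond orders sum to 1 (valence 4) → 3 H
  atom 2: aromatic c, 3 neighbours → 0 H
  atom 3: aromatic c, 3 neighbours → 0 H
  atom 4: C, bond orders sum to 4 (valence 4) → 0 H
  atom 5: O, bond orders sum to 2 (valence 2) → 0 H
  atom 6: O, bond orders sum to 2 (valence 2) → 0 H
  atom 7: C, bond orders sum to 1 (valence 4) → 3 H
  atom 8: aromatic c, 3 neighbours → 0 H
  atom 9: C, bond orders sum to 1 (valence 4) → 3 H
  atom 10: aromatic c, 3 neighbours → 0 H
  atom 11: C, bond orders sum to 4 (valence 4) → 0 H
  atom 12: C, bond orders sum to 1 (valence 4) → 3 H
  atom 13: O, bond orders sum to 2 (valence 2) → 0 H
  atom 14: aromatic c, 3 neighbours → 0 H
  atom 15: aromatic c, 2 neighbours → 1 H
  atom 16: O, bond orders sum to 1 (valence 2) → 1 H
Totals → C:12, H:14, O:4.

C12H14O4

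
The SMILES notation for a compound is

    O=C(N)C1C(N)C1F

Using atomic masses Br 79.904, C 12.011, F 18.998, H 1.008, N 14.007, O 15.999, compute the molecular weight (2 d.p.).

118.11 g/mol

First, the molecular formula is C4H7FN2O (counting implicit H from valence).
  C: 4 × 12.011 = 48.044
  F: 1 × 18.998 = 18.998
  H: 7 × 1.008 = 7.056
  N: 2 × 14.007 = 28.014
  O: 1 × 15.999 = 15.999
Sum: 4×12.011 + 1×18.998 + 7×1.008 + 2×14.007 + 1×15.999 = 118.111 → 118.11 g/mol.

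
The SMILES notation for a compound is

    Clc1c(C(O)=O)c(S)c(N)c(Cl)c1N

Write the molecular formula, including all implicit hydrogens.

Walk through each heavy atom and fill implicit hydrogens from standard valence (C 4, N 3, O 2, S 2, halogen 1); for lowercase aromatic atoms, an aromatic c carries 1 H when it has two neighbours and 0 H with three, and aromatic n carries 0 H:
  atom 1: Cl (halogen, monovalent) → 0 H
  atom 2: aromatic c, 3 neighbours → 0 H
  atom 3: aromatic c, 3 neighbours → 0 H
  atom 4: C, bond orders sum to 4 (valence 4) → 0 H
  atom 5: O, bond orders sum to 1 (valence 2) → 1 H
  atom 6: O, bond orders sum to 2 (valence 2) → 0 H
  atom 7: aromatic c, 3 neighbours → 0 H
  atom 8: S, bond orders sum to 1 (valence 2) → 1 H
  atom 9: aromatic c, 3 neighbours → 0 H
  atom 10: N, bond orders sum to 1 (valence 3) → 2 H
  atom 11: aromatic c, 3 neighbours → 0 H
  atom 12: Cl (halogen, monovalent) → 0 H
  atom 13: aromatic c, 3 neighbours → 0 H
  atom 14: N, bond orders sum to 1 (valence 3) → 2 H
Totals → C:7, H:6, Cl:2, N:2, O:2, S:1.
In Hill order: C7H6Cl2N2O2S.

C7H6Cl2N2O2S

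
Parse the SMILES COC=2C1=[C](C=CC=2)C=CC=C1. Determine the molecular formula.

Walk through each heavy atom and fill implicit hydrogens from standard valence (C 4, N 3, O 2, S 2, halogen 1):
  atom 1: C, bond orders sum to 1 (valence 4) → 3 H
  atom 2: O, bond orders sum to 2 (valence 2) → 0 H
  atom 3: C, bond orders sum to 4 (valence 4) → 0 H
  atom 4: C, bond orders sum to 4 (valence 4) → 0 H
  atom 5: C with explicit H count 0
  atom 6: C, bond orders sum to 3 (valence 4) → 1 H
  atom 7: C, bond orders sum to 3 (valence 4) → 1 H
  atom 8: C, bond orders sum to 3 (valence 4) → 1 H
  atom 9: C, bond orders sum to 3 (valence 4) → 1 H
  atom 10: C, bond orders sum to 3 (valence 4) → 1 H
  atom 11: C, bond orders sum to 3 (valence 4) → 1 H
  atom 12: C, bond orders sum to 3 (valence 4) → 1 H
Totals → C:11, H:10, O:1.

C11H10O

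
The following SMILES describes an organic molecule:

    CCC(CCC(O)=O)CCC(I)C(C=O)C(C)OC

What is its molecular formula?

Walk through each heavy atom and fill implicit hydrogens from standard valence (C 4, N 3, O 2, S 2, halogen 1):
  atom 1: C, bond orders sum to 1 (valence 4) → 3 H
  atom 2: C, bond orders sum to 2 (valence 4) → 2 H
  atom 3: C, bond orders sum to 3 (valence 4) → 1 H
  atom 4: C, bond orders sum to 2 (valence 4) → 2 H
  atom 5: C, bond orders sum to 2 (valence 4) → 2 H
  atom 6: C, bond orders sum to 4 (valence 4) → 0 H
  atom 7: O, bond orders sum to 1 (valence 2) → 1 H
  atom 8: O, bond orders sum to 2 (valence 2) → 0 H
  atom 9: C, bond orders sum to 2 (valence 4) → 2 H
  atom 10: C, bond orders sum to 2 (valence 4) → 2 H
  atom 11: C, bond orders sum to 3 (valence 4) → 1 H
  atom 12: I (halogen, monovalent) → 0 H
  atom 13: C, bond orders sum to 3 (valence 4) → 1 H
  atom 14: C, bond orders sum to 3 (valence 4) → 1 H
  atom 15: O, bond orders sum to 2 (valence 2) → 0 H
  atom 16: C, bond orders sum to 3 (valence 4) → 1 H
  atom 17: C, bond orders sum to 1 (valence 4) → 3 H
  atom 18: O, bond orders sum to 2 (valence 2) → 0 H
  atom 19: C, bond orders sum to 1 (valence 4) → 3 H
Totals → C:14, H:25, I:1, O:4.
In Hill order: C14H25IO4.

C14H25IO4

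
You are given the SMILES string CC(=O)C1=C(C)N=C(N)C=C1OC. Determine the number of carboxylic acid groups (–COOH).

0

Scan the SMILES for the carboxylic acid motif — none present.
Groups that are present: 1 ether, 1 ketone, 1 primary amine.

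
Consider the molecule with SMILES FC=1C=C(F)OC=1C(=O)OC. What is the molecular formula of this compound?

Walk through each heavy atom and fill implicit hydrogens from standard valence (C 4, N 3, O 2, S 2, halogen 1):
  atom 1: F (halogen, monovalent) → 0 H
  atom 2: C, bond orders sum to 4 (valence 4) → 0 H
  atom 3: C, bond orders sum to 3 (valence 4) → 1 H
  atom 4: C, bond orders sum to 4 (valence 4) → 0 H
  atom 5: F (halogen, monovalent) → 0 H
  atom 6: O, bond orders sum to 2 (valence 2) → 0 H
  atom 7: C, bond orders sum to 4 (valence 4) → 0 H
  atom 8: C, bond orders sum to 4 (valence 4) → 0 H
  atom 9: O, bond orders sum to 2 (valence 2) → 0 H
  atom 10: O, bond orders sum to 2 (valence 2) → 0 H
  atom 11: C, bond orders sum to 1 (valence 4) → 3 H
Totals → C:6, H:4, F:2, O:3.
In Hill order: C6H4F2O3.

C6H4F2O3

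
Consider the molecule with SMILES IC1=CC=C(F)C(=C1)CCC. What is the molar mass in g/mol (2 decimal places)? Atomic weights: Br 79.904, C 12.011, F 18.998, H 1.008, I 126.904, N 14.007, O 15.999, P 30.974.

First, the molecular formula is C9H10FI (counting implicit H from valence).
  C: 9 × 12.011 = 108.099
  F: 1 × 18.998 = 18.998
  H: 10 × 1.008 = 10.080
  I: 1 × 126.904 = 126.904
Sum: 9×12.011 + 1×18.998 + 10×1.008 + 1×126.904 = 264.081 → 264.08 g/mol.

264.08 g/mol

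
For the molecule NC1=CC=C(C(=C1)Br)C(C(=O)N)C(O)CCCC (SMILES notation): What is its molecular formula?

Walk through each heavy atom and fill implicit hydrogens from standard valence (C 4, N 3, O 2, S 2, halogen 1):
  atom 1: N, bond orders sum to 1 (valence 3) → 2 H
  atom 2: C, bond orders sum to 4 (valence 4) → 0 H
  atom 3: C, bond orders sum to 3 (valence 4) → 1 H
  atom 4: C, bond orders sum to 3 (valence 4) → 1 H
  atom 5: C, bond orders sum to 4 (valence 4) → 0 H
  atom 6: C, bond orders sum to 4 (valence 4) → 0 H
  atom 7: C, bond orders sum to 3 (valence 4) → 1 H
  atom 8: Br (halogen, monovalent) → 0 H
  atom 9: C, bond orders sum to 3 (valence 4) → 1 H
  atom 10: C, bond orders sum to 4 (valence 4) → 0 H
  atom 11: O, bond orders sum to 2 (valence 2) → 0 H
  atom 12: N, bond orders sum to 1 (valence 3) → 2 H
  atom 13: C, bond orders sum to 3 (valence 4) → 1 H
  atom 14: O, bond orders sum to 1 (valence 2) → 1 H
  atom 15: C, bond orders sum to 2 (valence 4) → 2 H
  atom 16: C, bond orders sum to 2 (valence 4) → 2 H
  atom 17: C, bond orders sum to 2 (valence 4) → 2 H
  atom 18: C, bond orders sum to 1 (valence 4) → 3 H
Totals → C:13, H:19, Br:1, N:2, O:2.

C13H19BrN2O2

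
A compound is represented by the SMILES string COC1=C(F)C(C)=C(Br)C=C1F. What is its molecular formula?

C8H7BrF2O

Walk through each heavy atom and fill implicit hydrogens from standard valence (C 4, N 3, O 2, S 2, halogen 1):
  atom 1: C, bond orders sum to 1 (valence 4) → 3 H
  atom 2: O, bond orders sum to 2 (valence 2) → 0 H
  atom 3: C, bond orders sum to 4 (valence 4) → 0 H
  atom 4: C, bond orders sum to 4 (valence 4) → 0 H
  atom 5: F (halogen, monovalent) → 0 H
  atom 6: C, bond orders sum to 4 (valence 4) → 0 H
  atom 7: C, bond orders sum to 1 (valence 4) → 3 H
  atom 8: C, bond orders sum to 4 (valence 4) → 0 H
  atom 9: Br (halogen, monovalent) → 0 H
  atom 10: C, bond orders sum to 3 (valence 4) → 1 H
  atom 11: C, bond orders sum to 4 (valence 4) → 0 H
  atom 12: F (halogen, monovalent) → 0 H
Totals → C:8, H:7, Br:1, F:2, O:1.
In Hill order: C8H7BrF2O.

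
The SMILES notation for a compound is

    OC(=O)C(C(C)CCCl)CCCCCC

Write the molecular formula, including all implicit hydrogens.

Walk through each heavy atom and fill implicit hydrogens from standard valence (C 4, N 3, O 2, S 2, halogen 1):
  atom 1: O, bond orders sum to 1 (valence 2) → 1 H
  atom 2: C, bond orders sum to 4 (valence 4) → 0 H
  atom 3: O, bond orders sum to 2 (valence 2) → 0 H
  atom 4: C, bond orders sum to 3 (valence 4) → 1 H
  atom 5: C, bond orders sum to 3 (valence 4) → 1 H
  atom 6: C, bond orders sum to 1 (valence 4) → 3 H
  atom 7: C, bond orders sum to 2 (valence 4) → 2 H
  atom 8: C, bond orders sum to 2 (valence 4) → 2 H
  atom 9: Cl (halogen, monovalent) → 0 H
  atom 10: C, bond orders sum to 2 (valence 4) → 2 H
  atom 11: C, bond orders sum to 2 (valence 4) → 2 H
  atom 12: C, bond orders sum to 2 (valence 4) → 2 H
  atom 13: C, bond orders sum to 2 (valence 4) → 2 H
  atom 14: C, bond orders sum to 2 (valence 4) → 2 H
  atom 15: C, bond orders sum to 1 (valence 4) → 3 H
Totals → C:12, H:23, Cl:1, O:2.

C12H23ClO2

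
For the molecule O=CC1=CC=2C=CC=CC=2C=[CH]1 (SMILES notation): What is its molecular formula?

C11H8O

Walk through each heavy atom and fill implicit hydrogens from standard valence (C 4, N 3, O 2, S 2, halogen 1):
  atom 1: O, bond orders sum to 2 (valence 2) → 0 H
  atom 2: C, bond orders sum to 3 (valence 4) → 1 H
  atom 3: C, bond orders sum to 4 (valence 4) → 0 H
  atom 4: C, bond orders sum to 3 (valence 4) → 1 H
  atom 5: C, bond orders sum to 4 (valence 4) → 0 H
  atom 6: C, bond orders sum to 3 (valence 4) → 1 H
  atom 7: C, bond orders sum to 3 (valence 4) → 1 H
  atom 8: C, bond orders sum to 3 (valence 4) → 1 H
  atom 9: C, bond orders sum to 3 (valence 4) → 1 H
  atom 10: C, bond orders sum to 4 (valence 4) → 0 H
  atom 11: C, bond orders sum to 3 (valence 4) → 1 H
  atom 12: C with explicit H count 1
Totals → C:11, H:8, O:1.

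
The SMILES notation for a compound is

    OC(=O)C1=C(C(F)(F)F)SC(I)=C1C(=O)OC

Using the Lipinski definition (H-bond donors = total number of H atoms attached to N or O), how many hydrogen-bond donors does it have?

Donors: find every N or O and count the H atoms it carries.
  atom 1 (O): bond orders sum to 1 → 1 H
  atom 3 (O): bond orders sum to 2 → 0 H
  atom 15 (O): bond orders sum to 2 → 0 H
  atom 16 (O): bond orders sum to 2 → 0 H
Lipinski HBD = 1.

1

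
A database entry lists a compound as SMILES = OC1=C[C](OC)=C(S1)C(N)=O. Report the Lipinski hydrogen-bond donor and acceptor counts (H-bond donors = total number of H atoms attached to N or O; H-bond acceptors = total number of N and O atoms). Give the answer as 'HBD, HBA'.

Donors: find every N or O and count the H atoms it carries.
  atom 1 (O): bond orders sum to 1 → 1 H
  atom 5 (O): bond orders sum to 2 → 0 H
  atom 10 (N): bond orders sum to 1 → 2 H
  atom 11 (O): bond orders sum to 2 → 0 H
Lipinski HBD = 3.
Acceptors: N atoms = 1, O atoms = 3 → HBA = 4.

3, 4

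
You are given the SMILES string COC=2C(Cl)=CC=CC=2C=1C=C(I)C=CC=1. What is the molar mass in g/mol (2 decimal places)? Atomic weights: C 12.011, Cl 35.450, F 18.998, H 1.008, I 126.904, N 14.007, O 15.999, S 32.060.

344.58 g/mol

First, the molecular formula is C13H10ClIO (counting implicit H from valence).
  C: 13 × 12.011 = 156.143
  Cl: 1 × 35.450 = 35.450
  H: 10 × 1.008 = 10.080
  I: 1 × 126.904 = 126.904
  O: 1 × 15.999 = 15.999
Sum: 13×12.011 + 1×35.450 + 10×1.008 + 1×126.904 + 1×15.999 = 344.576 → 344.58 g/mol.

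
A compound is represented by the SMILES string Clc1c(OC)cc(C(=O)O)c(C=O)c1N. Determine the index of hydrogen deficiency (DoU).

Molecular formula: C9H8ClNO4.
DoU = (2C + 2 + N − H − X) / 2, where X is the halogen count and O/S are ignored.
    = (2·9 + 2 + 1 − 8 − 1) / 2 = 12 / 2 = 6.

6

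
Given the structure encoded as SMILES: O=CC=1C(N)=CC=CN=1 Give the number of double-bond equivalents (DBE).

5

Degree of unsaturation = (number of rings) + (number of π bonds).
Ring closures in the SMILES: 1.
π bonds: 4 double bonds (each 1 DoU) → 4 DoU from unsaturation.
Total DoU = 1 + 4 = 5.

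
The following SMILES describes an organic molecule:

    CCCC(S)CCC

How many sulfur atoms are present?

Scan the SMILES for S atoms (remember two-letter symbols like Cl and Br are single atoms).
Sulfur count: 1.

1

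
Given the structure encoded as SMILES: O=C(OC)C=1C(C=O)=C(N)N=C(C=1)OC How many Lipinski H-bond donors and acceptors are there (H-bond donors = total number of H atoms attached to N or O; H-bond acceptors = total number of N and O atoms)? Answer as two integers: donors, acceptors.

2, 6

Donors: find every N or O and count the H atoms it carries.
  atom 1 (O): bond orders sum to 2 → 0 H
  atom 3 (O): bond orders sum to 2 → 0 H
  atom 8 (O): bond orders sum to 2 → 0 H
  atom 10 (N): bond orders sum to 1 → 2 H
  atom 11 (N): bond orders sum to 3 → 0 H
  atom 14 (O): bond orders sum to 2 → 0 H
Lipinski HBD = 2.
Acceptors: N atoms = 2, O atoms = 4 → HBA = 6.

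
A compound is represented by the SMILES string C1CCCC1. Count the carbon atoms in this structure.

Count every carbon token in the SMILES (each C, including those in ring-closure positions and inside branches).
Carbon count: 5.

5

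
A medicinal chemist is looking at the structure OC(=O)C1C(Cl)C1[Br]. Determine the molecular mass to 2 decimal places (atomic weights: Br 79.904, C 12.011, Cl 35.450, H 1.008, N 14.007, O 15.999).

First, the molecular formula is C4H4BrClO2 (counting implicit H from valence).
  Br: 1 × 79.904 = 79.904
  C: 4 × 12.011 = 48.044
  Cl: 1 × 35.450 = 35.450
  H: 4 × 1.008 = 4.032
  O: 2 × 15.999 = 31.998
Sum: 1×79.904 + 4×12.011 + 1×35.450 + 4×1.008 + 2×15.999 = 199.428 → 199.43 g/mol.

199.43 g/mol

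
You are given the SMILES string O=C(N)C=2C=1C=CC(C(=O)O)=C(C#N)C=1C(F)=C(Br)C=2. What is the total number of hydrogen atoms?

6

Walk through each heavy atom and fill implicit hydrogens from standard valence (C 4, N 3, O 2, S 2, halogen 1):
  atom 1: O, bond orders sum to 2 (valence 2) → 0 H
  atom 2: C, bond orders sum to 4 (valence 4) → 0 H
  atom 3: N, bond orders sum to 1 (valence 3) → 2 H
  atom 4: C, bond orders sum to 4 (valence 4) → 0 H
  atom 5: C, bond orders sum to 4 (valence 4) → 0 H
  atom 6: C, bond orders sum to 3 (valence 4) → 1 H
  atom 7: C, bond orders sum to 3 (valence 4) → 1 H
  atom 8: C, bond orders sum to 4 (valence 4) → 0 H
  atom 9: C, bond orders sum to 4 (valence 4) → 0 H
  atom 10: O, bond orders sum to 2 (valence 2) → 0 H
  atom 11: O, bond orders sum to 1 (valence 2) → 1 H
  atom 12: C, bond orders sum to 4 (valence 4) → 0 H
  atom 13: C, bond orders sum to 4 (valence 4) → 0 H
  atom 14: N, bond orders sum to 3 (valence 3) → 0 H
  atom 15: C, bond orders sum to 4 (valence 4) → 0 H
  atom 16: C, bond orders sum to 4 (valence 4) → 0 H
  atom 17: F (halogen, monovalent) → 0 H
  atom 18: C, bond orders sum to 4 (valence 4) → 0 H
  atom 19: Br (halogen, monovalent) → 0 H
  atom 20: C, bond orders sum to 3 (valence 4) → 1 H
Total hydrogens: 6.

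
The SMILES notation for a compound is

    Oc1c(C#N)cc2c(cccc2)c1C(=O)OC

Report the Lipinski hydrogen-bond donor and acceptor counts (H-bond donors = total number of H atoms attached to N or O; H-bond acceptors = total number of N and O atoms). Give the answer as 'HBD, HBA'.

Donors: find every N or O and count the H atoms it carries.
  atom 1 (O): bond orders sum to 1 → 1 H
  atom 5 (N): bond orders sum to 3 → 0 H
  atom 15 (O): bond orders sum to 2 → 0 H
  atom 16 (O): bond orders sum to 2 → 0 H
Lipinski HBD = 1.
Acceptors: N atoms = 1, O atoms = 3 → HBA = 4.

1, 4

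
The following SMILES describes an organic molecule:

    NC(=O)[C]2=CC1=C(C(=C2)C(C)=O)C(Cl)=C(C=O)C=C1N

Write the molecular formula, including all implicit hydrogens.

Walk through each heavy atom and fill implicit hydrogens from standard valence (C 4, N 3, O 2, S 2, halogen 1):
  atom 1: N, bond orders sum to 1 (valence 3) → 2 H
  atom 2: C, bond orders sum to 4 (valence 4) → 0 H
  atom 3: O, bond orders sum to 2 (valence 2) → 0 H
  atom 4: C with explicit H count 0
  atom 5: C, bond orders sum to 3 (valence 4) → 1 H
  atom 6: C, bond orders sum to 4 (valence 4) → 0 H
  atom 7: C, bond orders sum to 4 (valence 4) → 0 H
  atom 8: C, bond orders sum to 4 (valence 4) → 0 H
  atom 9: C, bond orders sum to 3 (valence 4) → 1 H
  atom 10: C, bond orders sum to 4 (valence 4) → 0 H
  atom 11: C, bond orders sum to 1 (valence 4) → 3 H
  atom 12: O, bond orders sum to 2 (valence 2) → 0 H
  atom 13: C, bond orders sum to 4 (valence 4) → 0 H
  atom 14: Cl (halogen, monovalent) → 0 H
  atom 15: C, bond orders sum to 4 (valence 4) → 0 H
  atom 16: C, bond orders sum to 3 (valence 4) → 1 H
  atom 17: O, bond orders sum to 2 (valence 2) → 0 H
  atom 18: C, bond orders sum to 3 (valence 4) → 1 H
  atom 19: C, bond orders sum to 4 (valence 4) → 0 H
  atom 20: N, bond orders sum to 1 (valence 3) → 2 H
Totals → C:14, H:11, Cl:1, N:2, O:3.
In Hill order: C14H11ClN2O3.

C14H11ClN2O3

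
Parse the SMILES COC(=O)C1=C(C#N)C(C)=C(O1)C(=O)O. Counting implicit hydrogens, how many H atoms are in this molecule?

Walk through each heavy atom and fill implicit hydrogens from standard valence (C 4, N 3, O 2, S 2, halogen 1):
  atom 1: C, bond orders sum to 1 (valence 4) → 3 H
  atom 2: O, bond orders sum to 2 (valence 2) → 0 H
  atom 3: C, bond orders sum to 4 (valence 4) → 0 H
  atom 4: O, bond orders sum to 2 (valence 2) → 0 H
  atom 5: C, bond orders sum to 4 (valence 4) → 0 H
  atom 6: C, bond orders sum to 4 (valence 4) → 0 H
  atom 7: C, bond orders sum to 4 (valence 4) → 0 H
  atom 8: N, bond orders sum to 3 (valence 3) → 0 H
  atom 9: C, bond orders sum to 4 (valence 4) → 0 H
  atom 10: C, bond orders sum to 1 (valence 4) → 3 H
  atom 11: C, bond orders sum to 4 (valence 4) → 0 H
  atom 12: O, bond orders sum to 2 (valence 2) → 0 H
  atom 13: C, bond orders sum to 4 (valence 4) → 0 H
  atom 14: O, bond orders sum to 2 (valence 2) → 0 H
  atom 15: O, bond orders sum to 1 (valence 2) → 1 H
Total hydrogens: 7.

7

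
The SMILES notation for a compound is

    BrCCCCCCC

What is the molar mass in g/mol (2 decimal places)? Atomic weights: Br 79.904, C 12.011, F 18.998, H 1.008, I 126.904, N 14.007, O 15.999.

179.10 g/mol

First, the molecular formula is C7H15Br (counting implicit H from valence).
  Br: 1 × 79.904 = 79.904
  C: 7 × 12.011 = 84.077
  H: 15 × 1.008 = 15.120
Sum: 1×79.904 + 7×12.011 + 15×1.008 = 179.101 → 179.10 g/mol.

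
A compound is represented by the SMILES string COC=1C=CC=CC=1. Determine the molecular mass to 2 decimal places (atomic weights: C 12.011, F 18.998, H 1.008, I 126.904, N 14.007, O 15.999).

108.14 g/mol

First, the molecular formula is C7H8O (counting implicit H from valence).
  C: 7 × 12.011 = 84.077
  H: 8 × 1.008 = 8.064
  O: 1 × 15.999 = 15.999
Sum: 7×12.011 + 8×1.008 + 1×15.999 = 108.140 → 108.14 g/mol.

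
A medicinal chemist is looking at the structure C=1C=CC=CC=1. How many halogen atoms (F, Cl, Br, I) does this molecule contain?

0

Scan the SMILES for the halogen motif — none present.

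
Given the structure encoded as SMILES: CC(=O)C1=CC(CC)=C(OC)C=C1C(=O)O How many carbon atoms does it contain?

Count every carbon token in the SMILES (each C, including those in ring-closure positions and inside branches).
Carbon count: 12.

12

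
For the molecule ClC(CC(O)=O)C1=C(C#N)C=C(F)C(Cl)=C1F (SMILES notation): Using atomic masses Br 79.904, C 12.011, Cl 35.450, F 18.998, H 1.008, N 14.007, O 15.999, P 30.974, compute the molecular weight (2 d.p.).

280.05 g/mol

First, the molecular formula is C10H5Cl2F2NO2 (counting implicit H from valence).
  C: 10 × 12.011 = 120.110
  Cl: 2 × 35.450 = 70.900
  F: 2 × 18.998 = 37.996
  H: 5 × 1.008 = 5.040
  N: 1 × 14.007 = 14.007
  O: 2 × 15.999 = 31.998
Sum: 10×12.011 + 2×35.450 + 2×18.998 + 5×1.008 + 1×14.007 + 2×15.999 = 280.051 → 280.05 g/mol.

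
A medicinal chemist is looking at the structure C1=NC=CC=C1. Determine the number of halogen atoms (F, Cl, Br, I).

0

Scan the SMILES for the halogen motif — none present.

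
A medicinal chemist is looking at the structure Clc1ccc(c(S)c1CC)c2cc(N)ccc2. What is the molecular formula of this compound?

C14H14ClNS

Walk through each heavy atom and fill implicit hydrogens from standard valence (C 4, N 3, O 2, S 2, halogen 1); for lowercase aromatic atoms, an aromatic c carries 1 H when it has two neighbours and 0 H with three, and aromatic n carries 0 H:
  atom 1: Cl (halogen, monovalent) → 0 H
  atom 2: aromatic c, 3 neighbours → 0 H
  atom 3: aromatic c, 2 neighbours → 1 H
  atom 4: aromatic c, 2 neighbours → 1 H
  atom 5: aromatic c, 3 neighbours → 0 H
  atom 6: aromatic c, 3 neighbours → 0 H
  atom 7: S, bond orders sum to 1 (valence 2) → 1 H
  atom 8: aromatic c, 3 neighbours → 0 H
  atom 9: C, bond orders sum to 2 (valence 4) → 2 H
  atom 10: C, bond orders sum to 1 (valence 4) → 3 H
  atom 11: aromatic c, 3 neighbours → 0 H
  atom 12: aromatic c, 2 neighbours → 1 H
  atom 13: aromatic c, 3 neighbours → 0 H
  atom 14: N, bond orders sum to 1 (valence 3) → 2 H
  atom 15: aromatic c, 2 neighbours → 1 H
  atom 16: aromatic c, 2 neighbours → 1 H
  atom 17: aromatic c, 2 neighbours → 1 H
Totals → C:14, H:14, Cl:1, N:1, S:1.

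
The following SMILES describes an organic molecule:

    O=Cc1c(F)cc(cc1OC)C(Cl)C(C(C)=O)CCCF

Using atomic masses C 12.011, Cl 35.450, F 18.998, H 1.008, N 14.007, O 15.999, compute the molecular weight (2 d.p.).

318.74 g/mol

First, the molecular formula is C15H17ClF2O3 (counting implicit H from valence).
  C: 15 × 12.011 = 180.165
  Cl: 1 × 35.450 = 35.450
  F: 2 × 18.998 = 37.996
  H: 17 × 1.008 = 17.136
  O: 3 × 15.999 = 47.997
Sum: 15×12.011 + 1×35.450 + 2×18.998 + 17×1.008 + 3×15.999 = 318.744 → 318.74 g/mol.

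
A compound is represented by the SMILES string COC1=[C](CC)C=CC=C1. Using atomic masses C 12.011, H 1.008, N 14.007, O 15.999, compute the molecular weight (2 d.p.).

136.19 g/mol

First, the molecular formula is C9H12O (counting implicit H from valence).
  C: 9 × 12.011 = 108.099
  H: 12 × 1.008 = 12.096
  O: 1 × 15.999 = 15.999
Sum: 9×12.011 + 12×1.008 + 1×15.999 = 136.194 → 136.19 g/mol.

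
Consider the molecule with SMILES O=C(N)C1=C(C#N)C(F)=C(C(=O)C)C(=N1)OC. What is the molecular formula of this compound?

Walk through each heavy atom and fill implicit hydrogens from standard valence (C 4, N 3, O 2, S 2, halogen 1):
  atom 1: O, bond orders sum to 2 (valence 2) → 0 H
  atom 2: C, bond orders sum to 4 (valence 4) → 0 H
  atom 3: N, bond orders sum to 1 (valence 3) → 2 H
  atom 4: C, bond orders sum to 4 (valence 4) → 0 H
  atom 5: C, bond orders sum to 4 (valence 4) → 0 H
  atom 6: C, bond orders sum to 4 (valence 4) → 0 H
  atom 7: N, bond orders sum to 3 (valence 3) → 0 H
  atom 8: C, bond orders sum to 4 (valence 4) → 0 H
  atom 9: F (halogen, monovalent) → 0 H
  atom 10: C, bond orders sum to 4 (valence 4) → 0 H
  atom 11: C, bond orders sum to 4 (valence 4) → 0 H
  atom 12: O, bond orders sum to 2 (valence 2) → 0 H
  atom 13: C, bond orders sum to 1 (valence 4) → 3 H
  atom 14: C, bond orders sum to 4 (valence 4) → 0 H
  atom 15: N, bond orders sum to 3 (valence 3) → 0 H
  atom 16: O, bond orders sum to 2 (valence 2) → 0 H
  atom 17: C, bond orders sum to 1 (valence 4) → 3 H
Totals → C:10, H:8, F:1, N:3, O:3.

C10H8FN3O3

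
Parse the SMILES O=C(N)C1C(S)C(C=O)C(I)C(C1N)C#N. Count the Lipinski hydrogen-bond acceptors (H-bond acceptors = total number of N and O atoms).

N atoms: 3; O atoms: 2.
Lipinski HBA = 3 + 2 = 5.

5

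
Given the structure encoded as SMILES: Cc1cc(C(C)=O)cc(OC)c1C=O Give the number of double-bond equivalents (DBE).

6

Molecular formula: C11H12O3.
DoU = (2C + 2 + N − H − X) / 2, where X is the halogen count and O/S are ignored.
    = (2·11 + 2 + 0 − 12 − 0) / 2 = 12 / 2 = 6.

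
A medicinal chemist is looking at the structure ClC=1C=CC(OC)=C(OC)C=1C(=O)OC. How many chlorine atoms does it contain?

Scan the SMILES for Cl atoms (remember two-letter symbols like Cl and Br are single atoms).
Chlorine count: 1.

1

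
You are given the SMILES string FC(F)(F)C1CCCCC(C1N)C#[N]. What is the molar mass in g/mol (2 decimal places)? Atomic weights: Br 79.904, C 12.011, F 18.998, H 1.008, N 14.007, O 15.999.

206.21 g/mol

First, the molecular formula is C9H13F3N2 (counting implicit H from valence).
  C: 9 × 12.011 = 108.099
  F: 3 × 18.998 = 56.994
  H: 13 × 1.008 = 13.104
  N: 2 × 14.007 = 28.014
Sum: 9×12.011 + 3×18.998 + 13×1.008 + 2×14.007 = 206.211 → 206.21 g/mol.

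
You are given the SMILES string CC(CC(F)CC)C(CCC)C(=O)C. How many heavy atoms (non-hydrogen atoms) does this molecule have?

14

Every atom symbol written in the SMILES (organic subset) is one heavy atom; implicit H are not written.
Heavy atoms by element → C:12, F:1, O:1.
Total: 14.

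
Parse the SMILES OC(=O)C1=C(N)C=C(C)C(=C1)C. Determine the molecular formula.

C9H11NO2

Walk through each heavy atom and fill implicit hydrogens from standard valence (C 4, N 3, O 2, S 2, halogen 1):
  atom 1: O, bond orders sum to 1 (valence 2) → 1 H
  atom 2: C, bond orders sum to 4 (valence 4) → 0 H
  atom 3: O, bond orders sum to 2 (valence 2) → 0 H
  atom 4: C, bond orders sum to 4 (valence 4) → 0 H
  atom 5: C, bond orders sum to 4 (valence 4) → 0 H
  atom 6: N, bond orders sum to 1 (valence 3) → 2 H
  atom 7: C, bond orders sum to 3 (valence 4) → 1 H
  atom 8: C, bond orders sum to 4 (valence 4) → 0 H
  atom 9: C, bond orders sum to 1 (valence 4) → 3 H
  atom 10: C, bond orders sum to 4 (valence 4) → 0 H
  atom 11: C, bond orders sum to 3 (valence 4) → 1 H
  atom 12: C, bond orders sum to 1 (valence 4) → 3 H
Totals → C:9, H:11, N:1, O:2.
In Hill order: C9H11NO2.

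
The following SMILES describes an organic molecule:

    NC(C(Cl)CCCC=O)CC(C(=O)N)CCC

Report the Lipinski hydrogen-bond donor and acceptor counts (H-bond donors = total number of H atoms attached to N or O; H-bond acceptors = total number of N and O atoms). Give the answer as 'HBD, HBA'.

Donors: find every N or O and count the H atoms it carries.
  atom 1 (N): bond orders sum to 1 → 2 H
  atom 9 (O): bond orders sum to 2 → 0 H
  atom 13 (O): bond orders sum to 2 → 0 H
  atom 14 (N): bond orders sum to 1 → 2 H
Lipinski HBD = 4.
Acceptors: N atoms = 2, O atoms = 2 → HBA = 4.

4, 4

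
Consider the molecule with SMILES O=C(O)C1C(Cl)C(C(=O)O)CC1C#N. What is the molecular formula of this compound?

Walk through each heavy atom and fill implicit hydrogens from standard valence (C 4, N 3, O 2, S 2, halogen 1):
  atom 1: O, bond orders sum to 2 (valence 2) → 0 H
  atom 2: C, bond orders sum to 4 (valence 4) → 0 H
  atom 3: O, bond orders sum to 1 (valence 2) → 1 H
  atom 4: C, bond orders sum to 3 (valence 4) → 1 H
  atom 5: C, bond orders sum to 3 (valence 4) → 1 H
  atom 6: Cl (halogen, monovalent) → 0 H
  atom 7: C, bond orders sum to 3 (valence 4) → 1 H
  atom 8: C, bond orders sum to 4 (valence 4) → 0 H
  atom 9: O, bond orders sum to 2 (valence 2) → 0 H
  atom 10: O, bond orders sum to 1 (valence 2) → 1 H
  atom 11: C, bond orders sum to 2 (valence 4) → 2 H
  atom 12: C, bond orders sum to 3 (valence 4) → 1 H
  atom 13: C, bond orders sum to 4 (valence 4) → 0 H
  atom 14: N, bond orders sum to 3 (valence 3) → 0 H
Totals → C:8, H:8, Cl:1, N:1, O:4.
In Hill order: C8H8ClNO4.

C8H8ClNO4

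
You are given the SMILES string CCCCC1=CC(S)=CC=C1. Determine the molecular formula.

Walk through each heavy atom and fill implicit hydrogens from standard valence (C 4, N 3, O 2, S 2, halogen 1):
  atom 1: C, bond orders sum to 1 (valence 4) → 3 H
  atom 2: C, bond orders sum to 2 (valence 4) → 2 H
  atom 3: C, bond orders sum to 2 (valence 4) → 2 H
  atom 4: C, bond orders sum to 2 (valence 4) → 2 H
  atom 5: C, bond orders sum to 4 (valence 4) → 0 H
  atom 6: C, bond orders sum to 3 (valence 4) → 1 H
  atom 7: C, bond orders sum to 4 (valence 4) → 0 H
  atom 8: S, bond orders sum to 1 (valence 2) → 1 H
  atom 9: C, bond orders sum to 3 (valence 4) → 1 H
  atom 10: C, bond orders sum to 3 (valence 4) → 1 H
  atom 11: C, bond orders sum to 3 (valence 4) → 1 H
Totals → C:10, H:14, S:1.
In Hill order: C10H14S.

C10H14S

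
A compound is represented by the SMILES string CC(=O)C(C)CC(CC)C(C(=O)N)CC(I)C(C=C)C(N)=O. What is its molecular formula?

C16H27IN2O3

Walk through each heavy atom and fill implicit hydrogens from standard valence (C 4, N 3, O 2, S 2, halogen 1):
  atom 1: C, bond orders sum to 1 (valence 4) → 3 H
  atom 2: C, bond orders sum to 4 (valence 4) → 0 H
  atom 3: O, bond orders sum to 2 (valence 2) → 0 H
  atom 4: C, bond orders sum to 3 (valence 4) → 1 H
  atom 5: C, bond orders sum to 1 (valence 4) → 3 H
  atom 6: C, bond orders sum to 2 (valence 4) → 2 H
  atom 7: C, bond orders sum to 3 (valence 4) → 1 H
  atom 8: C, bond orders sum to 2 (valence 4) → 2 H
  atom 9: C, bond orders sum to 1 (valence 4) → 3 H
  atom 10: C, bond orders sum to 3 (valence 4) → 1 H
  atom 11: C, bond orders sum to 4 (valence 4) → 0 H
  atom 12: O, bond orders sum to 2 (valence 2) → 0 H
  atom 13: N, bond orders sum to 1 (valence 3) → 2 H
  atom 14: C, bond orders sum to 2 (valence 4) → 2 H
  atom 15: C, bond orders sum to 3 (valence 4) → 1 H
  atom 16: I (halogen, monovalent) → 0 H
  atom 17: C, bond orders sum to 3 (valence 4) → 1 H
  atom 18: C, bond orders sum to 3 (valence 4) → 1 H
  atom 19: C, bond orders sum to 2 (valence 4) → 2 H
  atom 20: C, bond orders sum to 4 (valence 4) → 0 H
  atom 21: N, bond orders sum to 1 (valence 3) → 2 H
  atom 22: O, bond orders sum to 2 (valence 2) → 0 H
Totals → C:16, H:27, I:1, N:2, O:3.
In Hill order: C16H27IN2O3.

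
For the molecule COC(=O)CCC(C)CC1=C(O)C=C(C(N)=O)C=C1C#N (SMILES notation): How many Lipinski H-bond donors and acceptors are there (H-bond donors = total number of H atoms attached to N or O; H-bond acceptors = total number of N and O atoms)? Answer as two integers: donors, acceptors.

Donors: find every N or O and count the H atoms it carries.
  atom 2 (O): bond orders sum to 2 → 0 H
  atom 4 (O): bond orders sum to 2 → 0 H
  atom 12 (O): bond orders sum to 1 → 1 H
  atom 16 (N): bond orders sum to 1 → 2 H
  atom 17 (O): bond orders sum to 2 → 0 H
  atom 21 (N): bond orders sum to 3 → 0 H
Lipinski HBD = 3.
Acceptors: N atoms = 2, O atoms = 4 → HBA = 6.

3, 6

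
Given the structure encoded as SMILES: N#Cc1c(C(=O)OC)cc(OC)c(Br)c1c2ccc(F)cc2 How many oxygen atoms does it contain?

3

Scan the SMILES for O atoms (remember two-letter symbols like Cl and Br are single atoms).
Oxygen count: 3.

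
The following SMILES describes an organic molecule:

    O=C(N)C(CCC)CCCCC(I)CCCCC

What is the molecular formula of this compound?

C15H30INO

Walk through each heavy atom and fill implicit hydrogens from standard valence (C 4, N 3, O 2, S 2, halogen 1):
  atom 1: O, bond orders sum to 2 (valence 2) → 0 H
  atom 2: C, bond orders sum to 4 (valence 4) → 0 H
  atom 3: N, bond orders sum to 1 (valence 3) → 2 H
  atom 4: C, bond orders sum to 3 (valence 4) → 1 H
  atom 5: C, bond orders sum to 2 (valence 4) → 2 H
  atom 6: C, bond orders sum to 2 (valence 4) → 2 H
  atom 7: C, bond orders sum to 1 (valence 4) → 3 H
  atom 8: C, bond orders sum to 2 (valence 4) → 2 H
  atom 9: C, bond orders sum to 2 (valence 4) → 2 H
  atom 10: C, bond orders sum to 2 (valence 4) → 2 H
  atom 11: C, bond orders sum to 2 (valence 4) → 2 H
  atom 12: C, bond orders sum to 3 (valence 4) → 1 H
  atom 13: I (halogen, monovalent) → 0 H
  atom 14: C, bond orders sum to 2 (valence 4) → 2 H
  atom 15: C, bond orders sum to 2 (valence 4) → 2 H
  atom 16: C, bond orders sum to 2 (valence 4) → 2 H
  atom 17: C, bond orders sum to 2 (valence 4) → 2 H
  atom 18: C, bond orders sum to 1 (valence 4) → 3 H
Totals → C:15, H:30, I:1, N:1, O:1.
In Hill order: C15H30INO.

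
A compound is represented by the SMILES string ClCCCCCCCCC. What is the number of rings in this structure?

In SMILES, each pair of matching ring-closure digits denotes one ring-closing bond; the number of such bonds equals the number of independent rings.
Ring-closure bonds here: 0.

0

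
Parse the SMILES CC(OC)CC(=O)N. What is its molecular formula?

C5H11NO2

Walk through each heavy atom and fill implicit hydrogens from standard valence (C 4, N 3, O 2, S 2, halogen 1):
  atom 1: C, bond orders sum to 1 (valence 4) → 3 H
  atom 2: C, bond orders sum to 3 (valence 4) → 1 H
  atom 3: O, bond orders sum to 2 (valence 2) → 0 H
  atom 4: C, bond orders sum to 1 (valence 4) → 3 H
  atom 5: C, bond orders sum to 2 (valence 4) → 2 H
  atom 6: C, bond orders sum to 4 (valence 4) → 0 H
  atom 7: O, bond orders sum to 2 (valence 2) → 0 H
  atom 8: N, bond orders sum to 1 (valence 3) → 2 H
Totals → C:5, H:11, N:1, O:2.
In Hill order: C5H11NO2.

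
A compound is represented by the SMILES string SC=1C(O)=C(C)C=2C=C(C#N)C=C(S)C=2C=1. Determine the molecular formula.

Walk through each heavy atom and fill implicit hydrogens from standard valence (C 4, N 3, O 2, S 2, halogen 1):
  atom 1: S, bond orders sum to 1 (valence 2) → 1 H
  atom 2: C, bond orders sum to 4 (valence 4) → 0 H
  atom 3: C, bond orders sum to 4 (valence 4) → 0 H
  atom 4: O, bond orders sum to 1 (valence 2) → 1 H
  atom 5: C, bond orders sum to 4 (valence 4) → 0 H
  atom 6: C, bond orders sum to 1 (valence 4) → 3 H
  atom 7: C, bond orders sum to 4 (valence 4) → 0 H
  atom 8: C, bond orders sum to 3 (valence 4) → 1 H
  atom 9: C, bond orders sum to 4 (valence 4) → 0 H
  atom 10: C, bond orders sum to 4 (valence 4) → 0 H
  atom 11: N, bond orders sum to 3 (valence 3) → 0 H
  atom 12: C, bond orders sum to 3 (valence 4) → 1 H
  atom 13: C, bond orders sum to 4 (valence 4) → 0 H
  atom 14: S, bond orders sum to 1 (valence 2) → 1 H
  atom 15: C, bond orders sum to 4 (valence 4) → 0 H
  atom 16: C, bond orders sum to 3 (valence 4) → 1 H
Totals → C:12, H:9, N:1, O:1, S:2.

C12H9NOS2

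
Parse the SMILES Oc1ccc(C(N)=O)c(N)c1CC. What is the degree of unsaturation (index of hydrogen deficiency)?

Molecular formula: C9H12N2O2.
DoU = (2C + 2 + N − H − X) / 2, where X is the halogen count and O/S are ignored.
    = (2·9 + 2 + 2 − 12 − 0) / 2 = 10 / 2 = 5.

5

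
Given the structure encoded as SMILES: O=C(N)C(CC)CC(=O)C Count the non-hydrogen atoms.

10

Every atom symbol written in the SMILES (organic subset) is one heavy atom; implicit H are not written.
Heavy atoms by element → C:7, N:1, O:2.
Total: 10.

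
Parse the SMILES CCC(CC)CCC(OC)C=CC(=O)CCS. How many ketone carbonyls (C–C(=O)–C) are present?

The ketone motif appears at heavy-atom position 13 in the SMILES.
Other groups present: 1 alkene, 1 ether, 1 thiol.
Ketone count: 1.

1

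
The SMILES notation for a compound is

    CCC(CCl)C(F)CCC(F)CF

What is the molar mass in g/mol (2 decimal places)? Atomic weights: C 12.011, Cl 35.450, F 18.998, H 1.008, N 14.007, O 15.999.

216.67 g/mol

First, the molecular formula is C9H16ClF3 (counting implicit H from valence).
  C: 9 × 12.011 = 108.099
  Cl: 1 × 35.450 = 35.450
  F: 3 × 18.998 = 56.994
  H: 16 × 1.008 = 16.128
Sum: 9×12.011 + 1×35.450 + 3×18.998 + 16×1.008 = 216.671 → 216.67 g/mol.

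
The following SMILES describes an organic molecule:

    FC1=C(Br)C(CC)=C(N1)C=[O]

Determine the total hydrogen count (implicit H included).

7

Walk through each heavy atom and fill implicit hydrogens from standard valence (C 4, N 3, O 2, S 2, halogen 1):
  atom 1: F (halogen, monovalent) → 0 H
  atom 2: C, bond orders sum to 4 (valence 4) → 0 H
  atom 3: C, bond orders sum to 4 (valence 4) → 0 H
  atom 4: Br (halogen, monovalent) → 0 H
  atom 5: C, bond orders sum to 4 (valence 4) → 0 H
  atom 6: C, bond orders sum to 2 (valence 4) → 2 H
  atom 7: C, bond orders sum to 1 (valence 4) → 3 H
  atom 8: C, bond orders sum to 4 (valence 4) → 0 H
  atom 9: N, bond orders sum to 2 (valence 3) → 1 H
  atom 10: C, bond orders sum to 3 (valence 4) → 1 H
  atom 11: O with explicit H count 0
Total hydrogens: 7.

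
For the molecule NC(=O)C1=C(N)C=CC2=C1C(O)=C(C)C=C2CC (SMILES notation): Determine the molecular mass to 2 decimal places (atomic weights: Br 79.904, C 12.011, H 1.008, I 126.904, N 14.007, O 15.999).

First, the molecular formula is C14H16N2O2 (counting implicit H from valence).
  C: 14 × 12.011 = 168.154
  H: 16 × 1.008 = 16.128
  N: 2 × 14.007 = 28.014
  O: 2 × 15.999 = 31.998
Sum: 14×12.011 + 16×1.008 + 2×14.007 + 2×15.999 = 244.294 → 244.29 g/mol.

244.29 g/mol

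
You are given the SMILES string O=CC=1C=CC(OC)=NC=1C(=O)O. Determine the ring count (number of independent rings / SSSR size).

1

In SMILES, each pair of matching ring-closure digits denotes one ring-closing bond; the number of such bonds equals the number of independent rings.
Ring-closure bonds here: 1.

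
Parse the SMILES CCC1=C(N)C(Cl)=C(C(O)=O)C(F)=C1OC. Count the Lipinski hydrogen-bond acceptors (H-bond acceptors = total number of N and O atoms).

4

N atoms: 1; O atoms: 3.
Lipinski HBA = 1 + 3 = 4.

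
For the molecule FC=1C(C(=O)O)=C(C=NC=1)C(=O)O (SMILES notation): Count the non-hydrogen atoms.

Every atom symbol written in the SMILES (organic subset) is one heavy atom; implicit H are not written.
Heavy atoms by element → C:7, F:1, N:1, O:4.
Total: 13.

13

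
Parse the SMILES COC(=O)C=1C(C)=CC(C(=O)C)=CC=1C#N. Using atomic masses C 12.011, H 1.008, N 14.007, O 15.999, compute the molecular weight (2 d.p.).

First, the molecular formula is C12H11NO3 (counting implicit H from valence).
  C: 12 × 12.011 = 144.132
  H: 11 × 1.008 = 11.088
  N: 1 × 14.007 = 14.007
  O: 3 × 15.999 = 47.997
Sum: 12×12.011 + 11×1.008 + 1×14.007 + 3×15.999 = 217.224 → 217.22 g/mol.

217.22 g/mol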